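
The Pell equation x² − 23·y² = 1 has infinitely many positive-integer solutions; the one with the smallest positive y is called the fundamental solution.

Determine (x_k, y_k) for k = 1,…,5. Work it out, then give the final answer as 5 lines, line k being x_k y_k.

24 5
1151 240
55224 11515
2649601 552480
127125624 26507525

d=23: √d = [4; 1,3,1,8] (ℓ=4, even), read p_3/q_3
a_0=4:  p_0=4·1+0=4,  q_0=4·0+1=1
a_1=1:  p_1=1·4+1=5,  q_1=1·1+0=1
a_2=3:  p_2=3·5+4=19,  q_2=3·1+1=4
a_3=1:  p_3=1·19+5=24,  q_3=1·4+1=5
(x₁, y₁) = (24, 5);  24² − 23·5² = 1 ✓
n=2: (24,5)∘(24,5) = (24·24+23·5·5, 24·5+5·24) = (1151,240)
n=3: (1151,240)∘(24,5) = (24·1151+23·5·240, 24·240+5·1151) = (55224,11515)
n=4: (55224,11515)∘(24,5) = (24·55224+23·5·11515, 24·11515+5·55224) = (2649601,552480)
n=5: (2649601,552480)∘(24,5) = (24·2649601+23·5·552480, 24·552480+5·2649601) = (127125624,26507525)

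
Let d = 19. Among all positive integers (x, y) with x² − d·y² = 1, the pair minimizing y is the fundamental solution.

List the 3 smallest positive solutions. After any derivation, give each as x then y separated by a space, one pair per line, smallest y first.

√19 = [4; 2,1,3,1,2,8, …], period ℓ=6 (even) → k=5
i=0: a=4 ⇒ p=4, q=1
i=1: a=2 ⇒ p=9, q=2
…
i=4: a=1 ⇒ p=61, q=14
i=5: a=2 ⇒ p=170, q=39
fundamental: x₁=170, y₁=39  (since 28900 − 19·1521 = 1)
k=2:  x_2 = 170·170+19·39·39 = 57799,  y_2 = 170·39+39·170 = 13260
k=3:  x_3 = 170·57799+19·39·13260 = 19651490,  y_3 = 170·13260+39·57799 = 4508361

170 39
57799 13260
19651490 4508361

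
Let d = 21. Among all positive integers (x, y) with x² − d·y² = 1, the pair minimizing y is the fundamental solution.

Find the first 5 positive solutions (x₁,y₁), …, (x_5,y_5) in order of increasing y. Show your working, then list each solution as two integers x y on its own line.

√21 = [4; 1,1,2,1,1,8, …], period ℓ=6 (even) → k=5
k=0  a_k=4  p_k/q_k = 4/1
k=1  a_k=1  p_k/q_k = 5/1
k=2  a_k=1  p_k/q_k = 9/2
k=3  a_k=2  p_k/q_k = 23/5
k=4  a_k=1  p_k/q_k = 32/7
k=5  a_k=1  p_k/q_k = 55/12
→ (55, 12).  Check: 55²=3025, 21·12²=3024, difference 1.
n=2: (55,12)∘(55,12) = (55·55+21·12·12, 55·12+12·55) = (6049,1320)
n=3: (6049,1320)∘(55,12) = (55·6049+21·12·1320, 55·1320+12·6049) = (665335,145188)
n=4: (665335,145188)∘(55,12) = (55·665335+21·12·145188, 55·145188+12·665335) = (73180801,15969360)
n=5: (73180801,15969360)∘(55,12) = (55·73180801+21·12·15969360, 55·15969360+12·73180801) = (8049222775,1756484412)

55 12
6049 1320
665335 145188
73180801 15969360
8049222775 1756484412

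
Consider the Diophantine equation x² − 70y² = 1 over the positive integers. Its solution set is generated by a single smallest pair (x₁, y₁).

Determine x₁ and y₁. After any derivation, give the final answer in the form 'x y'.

251 30

d=70: √d = [8; 2,1,2,1,2,16] (ℓ=6, even), read p_5/q_5
a_0=8:  p_0=8·1+0=8,  q_0=8·0+1=1
a_1=2:  p_1=2·8+1=17,  q_1=2·1+0=2
a_2=1:  p_2=1·17+8=25,  q_2=1·2+1=3
a_3=2:  p_3=2·25+17=67,  q_3=2·3+2=8
a_4=1:  p_4=1·67+25=92,  q_4=1·8+3=11
a_5=2:  p_5=2·92+67=251,  q_5=2·11+8=30
(x₁, y₁) = (251, 30);  251² − 70·30² = 1 ✓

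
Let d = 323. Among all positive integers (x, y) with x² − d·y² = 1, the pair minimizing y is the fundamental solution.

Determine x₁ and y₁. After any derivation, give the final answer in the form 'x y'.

√323 = [17; 1,34, …], period ℓ=2 (even) → k=1
k=0  a_k=17  p_k/q_k = 17/1
k=1  a_k=1  p_k/q_k = 18/1
(x₁, y₁) = (18, 1);  18² − 323·1² = 1 ✓

18 1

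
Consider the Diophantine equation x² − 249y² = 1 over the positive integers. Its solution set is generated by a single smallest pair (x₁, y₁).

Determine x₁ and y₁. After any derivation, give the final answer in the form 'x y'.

8553815 542076

[15; 1,3,1,1,5,…,3,1,30] for √249; ℓ=16 ⇒ convergent index 15
i=0: a=15 ⇒ p=15, q=1
i=1: a=1 ⇒ p=16, q=1
…
i=4: a=1 ⇒ p=142, q=9
i=5: a=5 ⇒ p=789, q=50
…
i=8: a=10 ⇒ p=36751, q=2329
i=9: a=3 ⇒ p=113835, q=7214
i=10: a=1 ⇒ p=150586, q=9543
i=11: a=5 ⇒ p=866765, q=54929
i=12: a=1 ⇒ p=1017351, q=64472
i=13: a=1 ⇒ p=1884116, q=119401
i=14: a=3 ⇒ p=6669699, q=422675
i=15: a=1 ⇒ p=8553815, q=542076
(x₁, y₁) = (8553815, 542076);  8553815² − 249·542076² = 1 ✓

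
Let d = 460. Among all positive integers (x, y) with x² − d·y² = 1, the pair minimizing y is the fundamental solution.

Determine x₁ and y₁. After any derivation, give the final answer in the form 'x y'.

[21; 2,4,3,1,2,10,2,1,3,4,2,42] for √460; ℓ=12 ⇒ convergent index 11
k=0  a_k=21  p_k/q_k = 21/1
k=1  a_k=2  p_k/q_k = 43/2
k=2  a_k=4  p_k/q_k = 193/9
k=3  a_k=3  p_k/q_k = 622/29
…
k=5  a_k=2  p_k/q_k = 2252/105
k=6  a_k=10  p_k/q_k = 23335/1088
k=7  a_k=2  p_k/q_k = 48922/2281
k=8  a_k=1  p_k/q_k = 72257/3369
k=9  a_k=3  p_k/q_k = 265693/12388
k=10  a_k=4  p_k/q_k = 1135029/52921
k=11  a_k=2  p_k/q_k = 2535751/118230
→ (2535751, 118230).  Check: 2535751²=6430033134001, 460·118230²=6430033134000, difference 1.

2535751 118230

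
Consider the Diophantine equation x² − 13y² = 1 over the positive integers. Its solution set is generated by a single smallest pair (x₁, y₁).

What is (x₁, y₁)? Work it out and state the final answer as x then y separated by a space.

649 180

√13 = [3; 1,1,1,1,6, …], period ℓ=5 (odd) → k=9
k=0  a_k=3  p_k/q_k = 3/1
…
k=2  a_k=1  p_k/q_k = 7/2
k=3  a_k=1  p_k/q_k = 11/3
…
k=6  a_k=1  p_k/q_k = 137/38
k=7  a_k=1  p_k/q_k = 256/71
k=8  a_k=1  p_k/q_k = 393/109
k=9  a_k=1  p_k/q_k = 649/180
(x₁, y₁) = (649, 180);  649² − 13·180² = 1 ✓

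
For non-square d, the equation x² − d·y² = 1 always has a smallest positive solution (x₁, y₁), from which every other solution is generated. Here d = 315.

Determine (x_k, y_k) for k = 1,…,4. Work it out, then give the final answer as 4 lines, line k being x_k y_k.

71 4
10081 568
1431431 80652
203253121 11452016

[17; 1,2,1,34] for √315; ℓ=4 ⇒ convergent index 3
a_0=17:  p_0=17·1+0=17,  q_0=17·0+1=1
a_1=1:  p_1=1·17+1=18,  q_1=1·1+0=1
a_2=2:  p_2=2·18+17=53,  q_2=2·1+1=3
a_3=1:  p_3=1·53+18=71,  q_3=1·3+1=4
fundamental: x₁=71, y₁=4  (since 5041 − 315·16 = 1)
(71+4√315)^2 = 10081 + 568√315
(71+4√315)^3 = 1431431 + 80652√315
(71+4√315)^4 = 203253121 + 11452016√315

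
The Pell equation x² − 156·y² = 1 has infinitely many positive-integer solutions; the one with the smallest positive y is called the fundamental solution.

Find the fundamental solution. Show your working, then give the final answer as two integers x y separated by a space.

25 2

√156 = [12; 2,24, …], period ℓ=2 (even) → k=1
a_0=12:  p_0=12·1+0=12,  q_0=12·0+1=1
a_1=2:  p_1=2·12+1=25,  q_1=2·1+0=2
(x₁, y₁) = (25, 2);  25² − 156·2² = 1 ✓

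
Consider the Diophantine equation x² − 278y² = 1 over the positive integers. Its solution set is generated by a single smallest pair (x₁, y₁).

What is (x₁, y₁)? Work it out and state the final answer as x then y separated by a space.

√278 = [16; 1,2,16,2,1,32, …], period ℓ=6 (even) → k=5
a_0=16:  p_0=16·1+0=16,  q_0=16·0+1=1
a_1=1:  p_1=1·16+1=17,  q_1=1·1+0=1
a_2=2:  p_2=2·17+16=50,  q_2=2·1+1=3
a_3=16:  p_3=16·50+17=817,  q_3=16·3+1=49
a_4=2:  p_4=2·817+50=1684,  q_4=2·49+3=101
a_5=1:  p_5=1·1684+817=2501,  q_5=1·101+49=150
fundamental: x₁=2501, y₁=150  (since 6255001 − 278·22500 = 1)

2501 150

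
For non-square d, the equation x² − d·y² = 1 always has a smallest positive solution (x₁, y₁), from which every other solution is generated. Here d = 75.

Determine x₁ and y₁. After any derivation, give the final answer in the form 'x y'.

26 3

[8; 1,1,1,16] for √75; ℓ=4 ⇒ convergent index 3
i=0: a=8 ⇒ p=8, q=1
…
i=2: a=1 ⇒ p=17, q=2
i=3: a=1 ⇒ p=26, q=3
→ (26, 3).  Check: 26²=676, 75·3²=675, difference 1.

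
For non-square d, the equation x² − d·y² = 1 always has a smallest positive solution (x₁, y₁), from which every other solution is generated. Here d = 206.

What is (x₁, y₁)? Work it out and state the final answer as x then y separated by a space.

59535 4148

√206 = [14; 2,1,5,14,5,1,2,28, …], period ℓ=8 (even) → k=7
a_0=14:  p_0=14·1+0=14,  q_0=14·0+1=1
…
a_3=5:  p_3=5·43+29=244,  q_3=5·3+2=17
…
a_5=5:  p_5=5·3459+244=17539,  q_5=5·241+17=1222
a_6=1:  p_6=1·17539+3459=20998,  q_6=1·1222+241=1463
a_7=2:  p_7=2·20998+17539=59535,  q_7=2·1463+1222=4148
fundamental: x₁=59535, y₁=4148  (since 3544416225 − 206·17205904 = 1)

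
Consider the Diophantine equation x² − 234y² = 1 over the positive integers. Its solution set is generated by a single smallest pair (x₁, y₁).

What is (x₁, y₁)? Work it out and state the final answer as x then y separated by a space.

√234 → a₀=15, period (3,2,1,2,1,2,3,30); ℓ=8 even so k=7
step 0: (15, 1)  from 15·(1,0) + (0,1)
step 1: (46, 3)  from 3·(15,1) + (1,0)
step 2: (107, 7)  from 2·(46,3) + (15,1)
step 3: (153, 10)  from 1·(107,7) + (46,3)
…
step 5: (566, 37)  from 1·(413,27) + (153,10)
step 6: (1545, 101)  from 2·(566,37) + (413,27)
step 7: (5201, 340)  from 3·(1545,101) + (566,37)
(x₁, y₁) = (5201, 340);  5201² − 234·340² = 1 ✓

5201 340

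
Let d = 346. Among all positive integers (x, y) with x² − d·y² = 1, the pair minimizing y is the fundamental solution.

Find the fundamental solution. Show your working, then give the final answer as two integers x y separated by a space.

√346 = [18; 1,1,1,1,36, …], period ℓ=5 (odd) → k=9
step 0: (18, 1)  from 18·(1,0) + (0,1)
step 1: (19, 1)  from 1·(18,1) + (1,0)
step 2: (37, 2)  from 1·(19,1) + (18,1)
…
step 4: (93, 5)  from 1·(56,3) + (37,2)
step 5: (3404, 183)  from 36·(93,5) + (56,3)
step 6: (3497, 188)  from 1·(3404,183) + (93,5)
step 7: (6901, 371)  from 1·(3497,188) + (3404,183)
step 8: (10398, 559)  from 1·(6901,371) + (3497,188)
step 9: (17299, 930)  from 1·(10398,559) + (6901,371)
→ (17299, 930).  Check: 17299²=299255401, 346·930²=299255400, difference 1.

17299 930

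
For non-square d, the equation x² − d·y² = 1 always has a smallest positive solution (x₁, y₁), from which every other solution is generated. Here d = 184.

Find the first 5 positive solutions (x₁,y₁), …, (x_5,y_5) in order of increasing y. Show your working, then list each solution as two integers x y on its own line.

24335 1794
1184384449 87313980
57643991108495 4249571404806
2805533046066067201 206826640184594040
136545293294391499564175 10066252573534620521994

√184 = [13; 1,1,3,2,1,2,1,2,3,1,1,26, …], period ℓ=12 (even) → k=11
i=0: a=13 ⇒ p=13, q=1
i=1: a=1 ⇒ p=14, q=1
i=2: a=1 ⇒ p=27, q=2
i=3: a=3 ⇒ p=95, q=7
i=4: a=2 ⇒ p=217, q=16
…
i=8: a=2 ⇒ p=3147, q=232
…
i=10: a=1 ⇒ p=13741, q=1013
i=11: a=1 ⇒ p=24335, q=1794
→ (24335, 1794).  Check: 24335²=592192225, 184·1794²=592192224, difference 1.
(24335+1794√184)^2 = 1184384449 + 87313980√184
(24335+1794√184)^3 = 57643991108495 + 4249571404806√184
(24335+1794√184)^4 = 2805533046066067201 + 206826640184594040√184
(24335+1794√184)^5 = 136545293294391499564175 + 10066252573534620521994√184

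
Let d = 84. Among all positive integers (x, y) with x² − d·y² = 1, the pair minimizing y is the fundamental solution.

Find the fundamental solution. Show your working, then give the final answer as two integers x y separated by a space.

55 6

[9; 6,18] for √84; ℓ=2 ⇒ convergent index 1
k=0  a_k=9  p_k/q_k = 9/1
k=1  a_k=6  p_k/q_k = 55/6
→ (55, 6).  Check: 55²=3025, 84·6²=3024, difference 1.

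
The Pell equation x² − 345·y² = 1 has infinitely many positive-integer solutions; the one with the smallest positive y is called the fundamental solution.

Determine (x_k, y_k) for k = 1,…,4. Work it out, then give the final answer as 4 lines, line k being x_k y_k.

6761 364
91422241 4922008
1236211536041 66555391812
16716052298924161 899962003159856

√345 = [18; 1,1,2,1,6,1,2,1,1,36, …], period ℓ=10 (even) → k=9
step 0: (18, 1)  from 18·(1,0) + (0,1)
step 1: (19, 1)  from 1·(18,1) + (1,0)
step 2: (37, 2)  from 1·(19,1) + (18,1)
step 3: (93, 5)  from 2·(37,2) + (19,1)
step 4: (130, 7)  from 1·(93,5) + (37,2)
step 5: (873, 47)  from 6·(130,7) + (93,5)
step 6: (1003, 54)  from 1·(873,47) + (130,7)
step 7: (2879, 155)  from 2·(1003,54) + (873,47)
step 8: (3882, 209)  from 1·(2879,155) + (1003,54)
step 9: (6761, 364)  from 1·(3882,209) + (2879,155)
→ (6761, 364).  Check: 6761²=45711121, 345·364²=45711120, difference 1.
n=2: (6761,364)∘(6761,364) = (6761·6761+345·364·364, 6761·364+364·6761) = (91422241,4922008)
n=3: (91422241,4922008)∘(6761,364) = (6761·91422241+345·364·4922008, 6761·4922008+364·91422241) = (1236211536041,66555391812)
n=4: (1236211536041,66555391812)∘(6761,364) = (6761·1236211536041+345·364·66555391812, 6761·66555391812+364·1236211536041) = (16716052298924161,899962003159856)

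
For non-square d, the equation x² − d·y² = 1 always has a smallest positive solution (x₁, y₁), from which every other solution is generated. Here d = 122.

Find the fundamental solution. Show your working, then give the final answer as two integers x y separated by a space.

[11; 22] for √122; ℓ=1 ⇒ convergent index 1
k=0  a_k=11  p_k/q_k = 11/1
k=1  a_k=22  p_k/q_k = 243/22
(x₁, y₁) = (243, 22);  243² − 122·22² = 1 ✓

243 22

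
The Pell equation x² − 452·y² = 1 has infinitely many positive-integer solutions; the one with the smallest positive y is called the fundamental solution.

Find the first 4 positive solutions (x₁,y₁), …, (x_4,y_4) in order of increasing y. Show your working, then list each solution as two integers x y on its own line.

[21; 3,1,5,3,10,3,5,1,3,42] for √452; ℓ=10 ⇒ convergent index 9
i=0: a=21 ⇒ p=21, q=1
i=1: a=3 ⇒ p=64, q=3
…
i=3: a=5 ⇒ p=489, q=23
i=4: a=3 ⇒ p=1552, q=73
…
i=6: a=3 ⇒ p=49579, q=2332
i=7: a=5 ⇒ p=263904, q=12413
i=8: a=1 ⇒ p=313483, q=14745
i=9: a=3 ⇒ p=1204353, q=56648
fundamental: x₁=1204353, y₁=56648  (since 1450466148609 − 452·3208995904 = 1)
(x_2, y_2) = (1204353·1204353 + 452·56648·56648, 1204353·56648 + 56648·1204353) = (2900932297217, 136448377488)
(x_3, y_3) = (1204353·2900932297217 + 452·56648·136448377488, 1204353·136448377488 + 56648·2900932297217) = (6987493029899166849, 328664025545553880)
(x_4, y_4) = (1204353·6987493029899166849 + 452·56648·328664025545553880, 1204353·328664025545553880 + 56648·6987493029899166849) = (16830816386073401651890177, 791655010315592455701792)

1204353 56648
2900932297217 136448377488
6987493029899166849 328664025545553880
16830816386073401651890177 791655010315592455701792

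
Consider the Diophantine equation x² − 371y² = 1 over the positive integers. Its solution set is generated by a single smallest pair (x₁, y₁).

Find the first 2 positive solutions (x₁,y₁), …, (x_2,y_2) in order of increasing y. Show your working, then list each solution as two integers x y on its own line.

[19; 3,1,4,1,3,38] for √371; ℓ=6 ⇒ convergent index 5
k=0  a_k=19  p_k/q_k = 19/1
k=1  a_k=3  p_k/q_k = 58/3
k=2  a_k=1  p_k/q_k = 77/4
…
k=4  a_k=1  p_k/q_k = 443/23
k=5  a_k=3  p_k/q_k = 1695/88
→ (1695, 88).  Check: 1695²=2873025, 371·88²=2873024, difference 1.
k=2:  x_2 = 1695·1695+371·88·88 = 5746049,  y_2 = 1695·88+88·1695 = 298320

1695 88
5746049 298320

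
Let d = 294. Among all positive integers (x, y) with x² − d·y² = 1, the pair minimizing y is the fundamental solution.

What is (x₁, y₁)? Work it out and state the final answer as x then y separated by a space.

4801 280

√294 → a₀=17, period (6,1,4,1,6,34); ℓ=6 even so k=5
i=0: a=17 ⇒ p=17, q=1
i=1: a=6 ⇒ p=103, q=6
i=2: a=1 ⇒ p=120, q=7
…
i=4: a=1 ⇒ p=703, q=41
i=5: a=6 ⇒ p=4801, q=280
→ (4801, 280).  Check: 4801²=23049601, 294·280²=23049600, difference 1.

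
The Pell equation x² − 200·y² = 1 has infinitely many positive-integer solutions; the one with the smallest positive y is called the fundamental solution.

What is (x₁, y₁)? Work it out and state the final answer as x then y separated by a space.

√200 → a₀=14, period (7,28); ℓ=2 even so k=1
k=0  a_k=14  p_k/q_k = 14/1
k=1  a_k=7  p_k/q_k = 99/7
(x₁, y₁) = (99, 7);  99² − 200·7² = 1 ✓

99 7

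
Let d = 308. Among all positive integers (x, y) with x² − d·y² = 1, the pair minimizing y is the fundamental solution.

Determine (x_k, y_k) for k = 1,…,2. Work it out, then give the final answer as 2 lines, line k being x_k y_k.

351 20
246401 14040

[17; 1,1,4,1,1,34] for √308; ℓ=6 ⇒ convergent index 5
a_0=17:  p_0=17·1+0=17,  q_0=17·0+1=1
…
a_2=1:  p_2=1·18+17=35,  q_2=1·1+1=2
a_3=4:  p_3=4·35+18=158,  q_3=4·2+1=9
a_4=1:  p_4=1·158+35=193,  q_4=1·9+2=11
a_5=1:  p_5=1·193+158=351,  q_5=1·11+9=20
fundamental: x₁=351, y₁=20  (since 123201 − 308·400 = 1)
(x_2, y_2) = (351·351 + 308·20·20, 351·20 + 20·351) = (246401, 14040)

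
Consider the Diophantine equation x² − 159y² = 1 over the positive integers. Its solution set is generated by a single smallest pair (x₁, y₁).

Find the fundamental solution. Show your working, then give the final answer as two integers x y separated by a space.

1324 105

√159 → a₀=12, period (1,1,1,1,3,1,1,1,1,24); ℓ=10 even so k=9
i=0: a=12 ⇒ p=12, q=1
i=1: a=1 ⇒ p=13, q=1
i=2: a=1 ⇒ p=25, q=2
…
i=5: a=3 ⇒ p=227, q=18
i=6: a=1 ⇒ p=290, q=23
…
i=8: a=1 ⇒ p=807, q=64
i=9: a=1 ⇒ p=1324, q=105
fundamental: x₁=1324, y₁=105  (since 1752976 − 159·11025 = 1)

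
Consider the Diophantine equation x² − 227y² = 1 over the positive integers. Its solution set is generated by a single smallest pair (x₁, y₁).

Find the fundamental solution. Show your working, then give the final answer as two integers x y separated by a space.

226 15

√227 = [15; 15,30, …], period ℓ=2 (even) → k=1
i=0: a=15 ⇒ p=15, q=1
i=1: a=15 ⇒ p=226, q=15
fundamental: x₁=226, y₁=15  (since 51076 − 227·225 = 1)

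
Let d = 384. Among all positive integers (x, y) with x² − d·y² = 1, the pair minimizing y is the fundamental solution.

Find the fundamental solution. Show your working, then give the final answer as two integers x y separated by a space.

d=384: √d = [19; 1,1,2,9,2,1,1,38] (ℓ=8, even), read p_7/q_7
step 0: (19, 1)  from 19·(1,0) + (0,1)
step 1: (20, 1)  from 1·(19,1) + (1,0)
…
step 6: (2861, 146)  from 1·(1940,99) + (921,47)
step 7: (4801, 245)  from 1·(2861,146) + (1940,99)
→ (4801, 245).  Check: 4801²=23049601, 384·245²=23049600, difference 1.

4801 245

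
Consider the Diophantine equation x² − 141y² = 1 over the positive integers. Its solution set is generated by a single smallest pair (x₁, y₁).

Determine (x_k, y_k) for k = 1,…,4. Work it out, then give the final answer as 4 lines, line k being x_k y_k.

95 8
18049 1520
3429215 288792
651532801 54868960

[11; 1,6,1,22] for √141; ℓ=4 ⇒ convergent index 3
step 0: (11, 1)  from 11·(1,0) + (0,1)
step 1: (12, 1)  from 1·(11,1) + (1,0)
step 2: (83, 7)  from 6·(12,1) + (11,1)
step 3: (95, 8)  from 1·(83,7) + (12,1)
fundamental: x₁=95, y₁=8  (since 9025 − 141·64 = 1)
k=2:  x_2 = 95·95+141·8·8 = 18049,  y_2 = 95·8+8·95 = 1520
k=3:  x_3 = 95·18049+141·8·1520 = 3429215,  y_3 = 95·1520+8·18049 = 288792
k=4:  x_4 = 95·3429215+141·8·288792 = 651532801,  y_4 = 95·288792+8·3429215 = 54868960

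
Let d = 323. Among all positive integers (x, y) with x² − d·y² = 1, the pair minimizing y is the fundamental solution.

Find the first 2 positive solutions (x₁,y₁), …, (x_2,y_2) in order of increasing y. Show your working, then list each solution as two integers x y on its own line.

18 1
647 36

d=323: √d = [17; 1,34] (ℓ=2, even), read p_1/q_1
step 0: (17, 1)  from 17·(1,0) + (0,1)
step 1: (18, 1)  from 1·(17,1) + (1,0)
→ (18, 1).  Check: 18²=324, 323·1²=323, difference 1.
n=2: (18,1)∘(18,1) = (18·18+323·1·1, 18·1+1·18) = (647,36)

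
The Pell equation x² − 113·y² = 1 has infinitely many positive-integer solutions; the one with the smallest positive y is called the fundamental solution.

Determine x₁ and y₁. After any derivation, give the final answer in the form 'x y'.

√113 = [10; 1,1,1,2,2,1,1,1,20, …], period ℓ=9 (odd) → k=17
k=0  a_k=10  p_k/q_k = 10/1
k=1  a_k=1  p_k/q_k = 11/1
k=2  a_k=1  p_k/q_k = 21/2
…
k=4  a_k=2  p_k/q_k = 85/8
…
k=8  a_k=1  p_k/q_k = 776/73
k=9  a_k=20  p_k/q_k = 16009/1506
k=10  a_k=1  p_k/q_k = 16785/1579
k=11  a_k=1  p_k/q_k = 32794/3085
k=12  a_k=1  p_k/q_k = 49579/4664
…
k=14  a_k=2  p_k/q_k = 313483/29490
…
k=16  a_k=1  p_k/q_k = 758918/71393
k=17  a_k=1  p_k/q_k = 1204353/113296
fundamental: x₁=1204353, y₁=113296  (since 1450466148609 − 113·12835983616 = 1)

1204353 113296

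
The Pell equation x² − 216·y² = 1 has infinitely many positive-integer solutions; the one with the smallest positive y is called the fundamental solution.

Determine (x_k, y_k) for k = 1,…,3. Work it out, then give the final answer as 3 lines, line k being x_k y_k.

485 33
470449 32010
456335045 31049667

[14; 1,2,3,2,1,28] for √216; ℓ=6 ⇒ convergent index 5
step 0: (14, 1)  from 14·(1,0) + (0,1)
…
step 2: (44, 3)  from 2·(15,1) + (14,1)
step 3: (147, 10)  from 3·(44,3) + (15,1)
step 4: (338, 23)  from 2·(147,10) + (44,3)
step 5: (485, 33)  from 1·(338,23) + (147,10)
fundamental: x₁=485, y₁=33  (since 235225 − 216·1089 = 1)
(485+33√216)^2 = 470449 + 32010√216
(485+33√216)^3 = 456335045 + 31049667√216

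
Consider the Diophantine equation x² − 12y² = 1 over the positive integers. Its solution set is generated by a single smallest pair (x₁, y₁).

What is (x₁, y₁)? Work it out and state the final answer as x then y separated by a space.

7 2

√12 = [3; 2,6, …], period ℓ=2 (even) → k=1
step 0: (3, 1)  from 3·(1,0) + (0,1)
step 1: (7, 2)  from 2·(3,1) + (1,0)
→ (7, 2).  Check: 7²=49, 12·2²=48, difference 1.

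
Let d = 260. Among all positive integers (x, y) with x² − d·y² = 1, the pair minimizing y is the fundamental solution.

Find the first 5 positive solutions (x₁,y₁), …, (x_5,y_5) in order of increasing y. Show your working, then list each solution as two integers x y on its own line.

129 8
33281 2064
8586369 532504
2215249921 137383968
571525893249 35444531240

d=260: √d = [16; 8,32] (ℓ=2, even), read p_1/q_1
k=0  a_k=16  p_k/q_k = 16/1
k=1  a_k=8  p_k/q_k = 129/8
(x₁, y₁) = (129, 8);  129² − 260·8² = 1 ✓
k=2:  x_2 = 129·129+260·8·8 = 33281,  y_2 = 129·8+8·129 = 2064
k=3:  x_3 = 129·33281+260·8·2064 = 8586369,  y_3 = 129·2064+8·33281 = 532504
k=4:  x_4 = 129·8586369+260·8·532504 = 2215249921,  y_4 = 129·532504+8·8586369 = 137383968
k=5:  x_5 = 129·2215249921+260·8·137383968 = 571525893249,  y_5 = 129·137383968+8·2215249921 = 35444531240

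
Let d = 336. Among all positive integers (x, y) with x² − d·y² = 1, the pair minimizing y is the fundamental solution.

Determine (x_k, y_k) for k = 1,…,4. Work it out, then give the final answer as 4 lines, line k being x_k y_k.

d=336: √d = [18; 3,36] (ℓ=2, even), read p_1/q_1
a_0=18:  p_0=18·1+0=18,  q_0=18·0+1=1
a_1=3:  p_1=3·18+1=55,  q_1=3·1+0=3
(x₁, y₁) = (55, 3);  55² − 336·3² = 1 ✓
k=2:  x_2 = 55·55+336·3·3 = 6049,  y_2 = 55·3+3·55 = 330
k=3:  x_3 = 55·6049+336·3·330 = 665335,  y_3 = 55·330+3·6049 = 36297
k=4:  x_4 = 55·665335+336·3·36297 = 73180801,  y_4 = 55·36297+3·665335 = 3992340

55 3
6049 330
665335 36297
73180801 3992340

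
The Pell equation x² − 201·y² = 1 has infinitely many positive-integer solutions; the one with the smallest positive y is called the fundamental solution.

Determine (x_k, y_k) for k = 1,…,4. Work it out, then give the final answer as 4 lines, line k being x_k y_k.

√201 = [14; 5,1,1,1,2,…,1,5,28, …], period ℓ=14 (even) → k=13
step 0: (14, 1)  from 14·(1,0) + (0,1)
step 1: (71, 5)  from 5·(14,1) + (1,0)
…
step 5: (638, 45)  from 2·(241,17) + (156,11)
…
step 8: (8549, 603)  from 1·(7670,541) + (879,62)
…
step 10: (33317, 2350)  from 1·(24768,1747) + (8549,603)
step 11: (58085, 4097)  from 1·(33317,2350) + (24768,1747)
step 12: (91402, 6447)  from 1·(58085,4097) + (33317,2350)
step 13: (515095, 36332)  from 5·(91402,6447) + (58085,4097)
fundamental: x₁=515095, y₁=36332  (since 265322859025 − 201·1320014224 = 1)
n=2: (515095,36332)∘(515095,36332) = (515095·515095+201·36332·36332, 515095·36332+36332·515095) = (530645718049,37428863080)
n=3: (530645718049,37428863080)∘(515095,36332) = (515095·530645718049+201·36332·37428863080, 515095·37428863080+36332·530645718049) = (546665912276384215,38558840456348868)
n=4: (546665912276384215,38558840456348868)∘(515095,36332) = (515095·546665912276384215+201·36332·38558840456348868, 515095·38558840456348868+36332·546665912276384215) = (563169756167477608732801,39722931849688611461840)

515095 36332
530645718049 37428863080
546665912276384215 38558840456348868
563169756167477608732801 39722931849688611461840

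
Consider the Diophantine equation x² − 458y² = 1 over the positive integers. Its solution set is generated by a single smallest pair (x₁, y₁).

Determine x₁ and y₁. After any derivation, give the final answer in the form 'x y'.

22899 1070

[21; 2,2,42] for √458; ℓ=3 ⇒ convergent index 5
i=0: a=21 ⇒ p=21, q=1
i=1: a=2 ⇒ p=43, q=2
i=2: a=2 ⇒ p=107, q=5
i=3: a=42 ⇒ p=4537, q=212
i=4: a=2 ⇒ p=9181, q=429
i=5: a=2 ⇒ p=22899, q=1070
fundamental: x₁=22899, y₁=1070  (since 524364201 − 458·1144900 = 1)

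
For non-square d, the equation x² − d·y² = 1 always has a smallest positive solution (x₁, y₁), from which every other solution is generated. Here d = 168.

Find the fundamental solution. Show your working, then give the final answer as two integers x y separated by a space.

13 1

d=168: √d = [12; 1,24] (ℓ=2, even), read p_1/q_1
a_0=12:  p_0=12·1+0=12,  q_0=12·0+1=1
a_1=1:  p_1=1·12+1=13,  q_1=1·1+0=1
fundamental: x₁=13, y₁=1  (since 169 − 168·1 = 1)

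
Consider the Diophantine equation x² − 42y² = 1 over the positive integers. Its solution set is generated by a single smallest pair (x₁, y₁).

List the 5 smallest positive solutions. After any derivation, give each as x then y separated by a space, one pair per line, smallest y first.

d=42: √d = [6; 2,12] (ℓ=2, even), read p_1/q_1
k=0  a_k=6  p_k/q_k = 6/1
k=1  a_k=2  p_k/q_k = 13/2
fundamental: x₁=13, y₁=2  (since 169 − 42·4 = 1)
(x_2, y_2) = (13·13 + 42·2·2, 13·2 + 2·13) = (337, 52)
(x_3, y_3) = (13·337 + 42·2·52, 13·52 + 2·337) = (8749, 1350)
(x_4, y_4) = (13·8749 + 42·2·1350, 13·1350 + 2·8749) = (227137, 35048)
(x_5, y_5) = (13·227137 + 42·2·35048, 13·35048 + 2·227137) = (5896813, 909898)

13 2
337 52
8749 1350
227137 35048
5896813 909898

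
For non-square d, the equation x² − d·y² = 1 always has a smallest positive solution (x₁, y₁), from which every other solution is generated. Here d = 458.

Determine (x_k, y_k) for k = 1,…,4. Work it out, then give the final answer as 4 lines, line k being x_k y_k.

22899 1070
1048728401 49003860
48029663286099 2244278779210
2199662518128033601 102783479481255720

√458 → a₀=21, period (2,2,42); ℓ=3 odd so k=5
a_0=21:  p_0=21·1+0=21,  q_0=21·0+1=1
…
a_3=42:  p_3=42·107+43=4537,  q_3=42·5+2=212
a_4=2:  p_4=2·4537+107=9181,  q_4=2·212+5=429
a_5=2:  p_5=2·9181+4537=22899,  q_5=2·429+212=1070
→ (22899, 1070).  Check: 22899²=524364201, 458·1070²=524364200, difference 1.
(22899+1070√458)^2 = 1048728401 + 49003860√458
(22899+1070√458)^3 = 48029663286099 + 2244278779210√458
(22899+1070√458)^4 = 2199662518128033601 + 102783479481255720√458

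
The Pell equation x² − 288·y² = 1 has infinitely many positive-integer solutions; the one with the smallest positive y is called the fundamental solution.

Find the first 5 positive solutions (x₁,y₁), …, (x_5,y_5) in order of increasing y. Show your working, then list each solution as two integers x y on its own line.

√288 = [16; 1,32, …], period ℓ=2 (even) → k=1
a_0=16:  p_0=16·1+0=16,  q_0=16·0+1=1
a_1=1:  p_1=1·16+1=17,  q_1=1·1+0=1
fundamental: x₁=17, y₁=1  (since 289 − 288·1 = 1)
(x_2, y_2) = (17·17 + 288·1·1, 17·1 + 1·17) = (577, 34)
(x_3, y_3) = (17·577 + 288·1·34, 17·34 + 1·577) = (19601, 1155)
(x_4, y_4) = (17·19601 + 288·1·1155, 17·1155 + 1·19601) = (665857, 39236)
(x_5, y_5) = (17·665857 + 288·1·39236, 17·39236 + 1·665857) = (22619537, 1332869)

17 1
577 34
19601 1155
665857 39236
22619537 1332869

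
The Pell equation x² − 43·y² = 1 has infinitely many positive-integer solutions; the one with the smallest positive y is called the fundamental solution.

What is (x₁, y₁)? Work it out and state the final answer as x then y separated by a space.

√43 → a₀=6, period (1,1,3,1,5,1,3,1,1,12); ℓ=10 even so k=9
k=0  a_k=6  p_k/q_k = 6/1
…
k=2  a_k=1  p_k/q_k = 13/2
…
k=4  a_k=1  p_k/q_k = 59/9
…
k=6  a_k=1  p_k/q_k = 400/61
…
k=8  a_k=1  p_k/q_k = 1941/296
k=9  a_k=1  p_k/q_k = 3482/531
→ (3482, 531).  Check: 3482²=12124324, 43·531²=12124323, difference 1.

3482 531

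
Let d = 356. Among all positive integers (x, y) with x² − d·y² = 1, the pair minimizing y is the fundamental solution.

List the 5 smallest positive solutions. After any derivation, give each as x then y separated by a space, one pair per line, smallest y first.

500001 26500
500002000001 26500053000
500003000004500001 26500106000079500
500004000010000008000001 26500159000265000106000
500005000017500025000012500001 26500212000556500530000132500

[18; 1,6,1,1,2,…,6,1,36] for √356; ℓ=14 ⇒ convergent index 13
a_0=18:  p_0=18·1+0=18,  q_0=18·0+1=1
a_1=1:  p_1=1·18+1=19,  q_1=1·1+0=1
a_2=6:  p_2=6·19+18=132,  q_2=6·1+1=7
a_3=1:  p_3=1·132+19=151,  q_3=1·7+1=8
a_4=1:  p_4=1·151+132=283,  q_4=1·8+7=15
a_5=2:  p_5=2·283+151=717,  q_5=2·15+8=38
…
a_7=8:  p_7=8·1000+717=8717,  q_7=8·53+38=462
…
a_9=2:  p_9=2·9717+8717=28151,  q_9=2·515+462=1492
a_10=1:  p_10=1·28151+9717=37868,  q_10=1·1492+515=2007
a_11=1:  p_11=1·37868+28151=66019,  q_11=1·2007+1492=3499
a_12=6:  p_12=6·66019+37868=433982,  q_12=6·3499+2007=23001
a_13=1:  p_13=1·433982+66019=500001,  q_13=1·23001+3499=26500
fundamental: x₁=500001, y₁=26500  (since 250001000001 − 356·702250000 = 1)
(500001+26500√356)^2 = 500002000001 + 26500053000√356
(500001+26500√356)^3 = 500003000004500001 + 26500106000079500√356
(500001+26500√356)^4 = 500004000010000008000001 + 26500159000265000106000√356
(500001+26500√356)^5 = 500005000017500025000012500001 + 26500212000556500530000132500√356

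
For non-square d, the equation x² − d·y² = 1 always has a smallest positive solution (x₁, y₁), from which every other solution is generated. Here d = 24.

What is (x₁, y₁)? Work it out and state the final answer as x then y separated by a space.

[4; 1,8] for √24; ℓ=2 ⇒ convergent index 1
step 0: (4, 1)  from 4·(1,0) + (0,1)
step 1: (5, 1)  from 1·(4,1) + (1,0)
fundamental: x₁=5, y₁=1  (since 25 − 24·1 = 1)

5 1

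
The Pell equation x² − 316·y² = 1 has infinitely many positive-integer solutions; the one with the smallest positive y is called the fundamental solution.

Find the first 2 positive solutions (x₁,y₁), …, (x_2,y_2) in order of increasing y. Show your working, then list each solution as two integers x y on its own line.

d=316: √d = [17; 1,3,2,8,2,3,1,34] (ℓ=8, even), read p_7/q_7
step 0: (17, 1)  from 17·(1,0) + (0,1)
step 1: (18, 1)  from 1·(17,1) + (1,0)
…
step 3: (160, 9)  from 2·(71,4) + (18,1)
…
step 5: (2862, 161)  from 2·(1351,76) + (160,9)
step 6: (9937, 559)  from 3·(2862,161) + (1351,76)
step 7: (12799, 720)  from 1·(9937,559) + (2862,161)
(x₁, y₁) = (12799, 720);  12799² − 316·720² = 1 ✓
k=2:  x_2 = 12799·12799+316·720·720 = 327628801,  y_2 = 12799·720+720·12799 = 18430560

12799 720
327628801 18430560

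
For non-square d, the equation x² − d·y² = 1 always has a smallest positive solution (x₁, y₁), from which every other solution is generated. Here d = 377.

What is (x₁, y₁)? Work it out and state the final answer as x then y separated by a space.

√377 = [19; 2,2,2,38, …], period ℓ=4 (even) → k=3
a_0=19:  p_0=19·1+0=19,  q_0=19·0+1=1
a_1=2:  p_1=2·19+1=39,  q_1=2·1+0=2
a_2=2:  p_2=2·39+19=97,  q_2=2·2+1=5
a_3=2:  p_3=2·97+39=233,  q_3=2·5+2=12
(x₁, y₁) = (233, 12);  233² − 377·12² = 1 ✓

233 12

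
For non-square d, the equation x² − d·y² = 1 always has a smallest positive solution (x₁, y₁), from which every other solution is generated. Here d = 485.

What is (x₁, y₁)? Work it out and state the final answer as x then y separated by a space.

d=485: √d = [22; 44] (ℓ=1, odd), read p_1/q_1
a_0=22:  p_0=22·1+0=22,  q_0=22·0+1=1
a_1=44:  p_1=44·22+1=969,  q_1=44·1+0=44
(x₁, y₁) = (969, 44);  969² − 485·44² = 1 ✓

969 44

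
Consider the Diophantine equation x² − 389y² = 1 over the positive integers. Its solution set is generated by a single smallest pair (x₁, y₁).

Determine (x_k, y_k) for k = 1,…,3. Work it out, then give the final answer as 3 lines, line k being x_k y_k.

√389 = [19; 1,2,1,1,1,1,2,1,38, …], period ℓ=9 (odd) → k=17
i=0: a=19 ⇒ p=19, q=1
…
i=3: a=1 ⇒ p=79, q=4
…
i=5: a=1 ⇒ p=217, q=11
i=6: a=1 ⇒ p=355, q=18
…
i=8: a=1 ⇒ p=1282, q=65
…
i=14: a=1 ⇒ p=556329, q=28207
i=15: a=1 ⇒ p=910240, q=46151
i=16: a=2 ⇒ p=2376809, q=120509
i=17: a=1 ⇒ p=3287049, q=166660
fundamental: x₁=3287049, y₁=166660  (since 10804691128401 − 389·27775555600 = 1)
k=2:  x_2 = 3287049·3287049+389·166660·166660 = 21609382256801,  y_2 = 3287049·166660+166660·3287049 = 1095639172680
k=3:  x_3 = 3287049·21609382256801+389·166660·1095639172680 = 142062196675667653449,  y_3 = 3287049·1095639172680+166660·21609382256801 = 7202839293837075980

3287049 166660
21609382256801 1095639172680
142062196675667653449 7202839293837075980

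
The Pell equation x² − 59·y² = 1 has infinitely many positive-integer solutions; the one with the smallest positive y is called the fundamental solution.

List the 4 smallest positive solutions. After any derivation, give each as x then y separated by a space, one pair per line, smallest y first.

530 69
561799 73140
595506410 77528331
631236232801 82179957720

√59 → a₀=7, period (1,2,7,2,1,14); ℓ=6 even so k=5
i=0: a=7 ⇒ p=7, q=1
…
i=2: a=2 ⇒ p=23, q=3
…
i=4: a=2 ⇒ p=361, q=47
i=5: a=1 ⇒ p=530, q=69
→ (530, 69).  Check: 530²=280900, 59·69²=280899, difference 1.
(530+69√59)^2 = 561799 + 73140√59
(530+69√59)^3 = 595506410 + 77528331√59
(530+69√59)^4 = 631236232801 + 82179957720√59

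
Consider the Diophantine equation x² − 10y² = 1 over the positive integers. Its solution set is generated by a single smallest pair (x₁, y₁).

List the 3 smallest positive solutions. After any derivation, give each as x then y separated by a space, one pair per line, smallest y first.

19 6
721 228
27379 8658

√10 = [3; 6, …], period ℓ=1 (odd) → k=1
k=0  a_k=3  p_k/q_k = 3/1
k=1  a_k=6  p_k/q_k = 19/6
fundamental: x₁=19, y₁=6  (since 361 − 10·36 = 1)
(x_2, y_2) = (19·19 + 10·6·6, 19·6 + 6·19) = (721, 228)
(x_3, y_3) = (19·721 + 10·6·228, 19·228 + 6·721) = (27379, 8658)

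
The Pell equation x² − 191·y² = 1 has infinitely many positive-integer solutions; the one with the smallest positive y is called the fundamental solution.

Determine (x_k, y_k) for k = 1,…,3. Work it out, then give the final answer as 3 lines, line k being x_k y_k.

8994000 650783
161784071999999 11706284604000
2910171887135973018000 210572647456751349217

√191 → a₀=13, period (1,4,1,1,3,…,4,1,26); ℓ=16 even so k=15
i=0: a=13 ⇒ p=13, q=1
…
i=3: a=1 ⇒ p=83, q=6
…
i=5: a=3 ⇒ p=539, q=39
…
i=8: a=13 ⇒ p=40217, q=2910
…
i=10: a=2 ⇒ p=207083, q=14984
…
i=14: a=4 ⇒ p=7377553, q=533821
i=15: a=1 ⇒ p=8994000, q=650783
fundamental: x₁=8994000, y₁=650783  (since 80892036000000 − 191·423518513089 = 1)
(x_2, y_2) = (8994000·8994000 + 191·650783·650783, 8994000·650783 + 650783·8994000) = (161784071999999, 11706284604000)
(x_3, y_3) = (8994000·161784071999999 + 191·650783·11706284604000, 8994000·11706284604000 + 650783·161784071999999) = (2910171887135973018000, 210572647456751349217)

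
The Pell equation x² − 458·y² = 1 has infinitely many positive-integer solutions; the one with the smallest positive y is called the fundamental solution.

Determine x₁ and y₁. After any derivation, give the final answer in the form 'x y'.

√458 = [21; 2,2,42, …], period ℓ=3 (odd) → k=5
a_0=21:  p_0=21·1+0=21,  q_0=21·0+1=1
…
a_2=2:  p_2=2·43+21=107,  q_2=2·2+1=5
a_3=42:  p_3=42·107+43=4537,  q_3=42·5+2=212
a_4=2:  p_4=2·4537+107=9181,  q_4=2·212+5=429
a_5=2:  p_5=2·9181+4537=22899,  q_5=2·429+212=1070
→ (22899, 1070).  Check: 22899²=524364201, 458·1070²=524364200, difference 1.

22899 1070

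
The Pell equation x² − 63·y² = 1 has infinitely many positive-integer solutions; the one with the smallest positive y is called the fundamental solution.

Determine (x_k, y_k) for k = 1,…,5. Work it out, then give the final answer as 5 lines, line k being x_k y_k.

[7; 1,14] for √63; ℓ=2 ⇒ convergent index 1
i=0: a=7 ⇒ p=7, q=1
i=1: a=1 ⇒ p=8, q=1
→ (8, 1).  Check: 8²=64, 63·1²=63, difference 1.
(8+1√63)^2 = 127 + 16√63
(8+1√63)^3 = 2024 + 255√63
(8+1√63)^4 = 32257 + 4064√63
(8+1√63)^5 = 514088 + 64769√63

8 1
127 16
2024 255
32257 4064
514088 64769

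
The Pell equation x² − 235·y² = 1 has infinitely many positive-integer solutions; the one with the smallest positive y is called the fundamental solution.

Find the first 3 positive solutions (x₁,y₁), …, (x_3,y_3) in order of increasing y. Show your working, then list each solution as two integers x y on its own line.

46 3
4231 276
389206 25389

[15; 3,30] for √235; ℓ=2 ⇒ convergent index 1
k=0  a_k=15  p_k/q_k = 15/1
k=1  a_k=3  p_k/q_k = 46/3
→ (46, 3).  Check: 46²=2116, 235·3²=2115, difference 1.
n=2: (46,3)∘(46,3) = (46·46+235·3·3, 46·3+3·46) = (4231,276)
n=3: (4231,276)∘(46,3) = (46·4231+235·3·276, 46·276+3·4231) = (389206,25389)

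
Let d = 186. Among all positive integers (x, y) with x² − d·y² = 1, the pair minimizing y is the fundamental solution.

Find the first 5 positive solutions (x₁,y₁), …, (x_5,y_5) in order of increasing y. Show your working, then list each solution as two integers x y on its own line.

7501 550
112530001 8251100
1688175067501 123783001650
25326002250120001 1856992582502200
379940684068125187501 27858602598915002750

[13; 1,1,1,3,4,3,1,1,1,26] for √186; ℓ=10 ⇒ convergent index 9
a_0=13:  p_0=13·1+0=13,  q_0=13·0+1=1
…
a_2=1:  p_2=1·14+13=27,  q_2=1·1+1=2
a_3=1:  p_3=1·27+14=41,  q_3=1·2+1=3
a_4=3:  p_4=3·41+27=150,  q_4=3·3+2=11
…
a_6=3:  p_6=3·641+150=2073,  q_6=3·47+11=152
…
a_8=1:  p_8=1·2714+2073=4787,  q_8=1·199+152=351
a_9=1:  p_9=1·4787+2714=7501,  q_9=1·351+199=550
(x₁, y₁) = (7501, 550);  7501² − 186·550² = 1 ✓
(7501+550√186)^2 = 112530001 + 8251100√186
(7501+550√186)^3 = 1688175067501 + 123783001650√186
(7501+550√186)^4 = 25326002250120001 + 1856992582502200√186
(7501+550√186)^5 = 379940684068125187501 + 27858602598915002750√186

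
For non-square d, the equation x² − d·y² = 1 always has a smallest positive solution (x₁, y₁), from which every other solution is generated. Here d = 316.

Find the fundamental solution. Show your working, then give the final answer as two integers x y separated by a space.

[17; 1,3,2,8,2,3,1,34] for √316; ℓ=8 ⇒ convergent index 7
k=0  a_k=17  p_k/q_k = 17/1
k=1  a_k=1  p_k/q_k = 18/1
…
k=5  a_k=2  p_k/q_k = 2862/161
k=6  a_k=3  p_k/q_k = 9937/559
k=7  a_k=1  p_k/q_k = 12799/720
fundamental: x₁=12799, y₁=720  (since 163814401 − 316·518400 = 1)

12799 720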